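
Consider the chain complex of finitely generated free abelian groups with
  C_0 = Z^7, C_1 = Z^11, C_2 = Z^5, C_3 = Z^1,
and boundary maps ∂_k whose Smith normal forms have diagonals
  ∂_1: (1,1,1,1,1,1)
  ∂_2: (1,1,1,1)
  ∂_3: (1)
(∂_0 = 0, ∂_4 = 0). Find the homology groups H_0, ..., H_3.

H_0: b_0 = 7 − 0 − 6 = 1; torsion from ∂_1 factors > 1: none. So H_0 ≅ Z.
H_1: b_1 = 11 − 6 − 4 = 1; torsion from ∂_2 factors > 1: none. So H_1 ≅ Z.
H_2: b_2 = 5 − 4 − 1 = 0; torsion from ∂_3 factors > 1: none. So H_2 ≅ 0.
H_3: b_3 = 1 − 1 − 0 = 0; torsion from ∂_4 factors > 1: none. So H_3 ≅ 0.

H_0 ≅ Z,  H_1 ≅ Z,  H_2 = 0,  H_3 = 0.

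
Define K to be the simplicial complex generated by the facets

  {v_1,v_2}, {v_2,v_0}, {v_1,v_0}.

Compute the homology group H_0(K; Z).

H_0 ≅ Z.

Order the vertices as v_0 < v_1 < v_2. Listing each simplex with vertices in this order, K has dimension 1 with simplices:

  0-simplices (3): [v_0], [v_1], [v_2]
  1-simplices (3): [v_0,v_1], [v_0,v_2], [v_1,v_2]

Hence C_0 ≅ Z^3, C_1 ≅ Z^3.

The boundary map ∂_1: C_1 → C_0 is given by ∂[p,q] = [q] − [p].
As a 3×3 matrix over Z this has rank 2, with invariant factors (1,1).

Now H_k = ker ∂_k / im ∂_{k+1}, so:

  H_0: rank C_0 − rank ∂_1 = 3 − 2 = 1, and the invariant factors of ∂_1 are all 1, so H_0 ≅ Z.

(K is a triangulation of the circle S^1.)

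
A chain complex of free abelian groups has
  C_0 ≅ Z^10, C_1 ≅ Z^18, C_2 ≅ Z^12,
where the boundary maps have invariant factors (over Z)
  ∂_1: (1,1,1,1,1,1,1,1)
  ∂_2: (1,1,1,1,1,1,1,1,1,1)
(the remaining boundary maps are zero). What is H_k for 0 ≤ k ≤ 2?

H_0 ≅ Z^2,  H_1 = 0,  H_2 ≅ Z^2.

H_0: b_0 = 10 − 0 − 8 = 2; torsion from ∂_1 factors > 1: none. So H_0 ≅ Z^2.
H_1: b_1 = 18 − 8 − 10 = 0; torsion from ∂_2 factors > 1: none. So H_1 ≅ 0.
H_2: b_2 = 12 − 10 − 0 = 2; torsion from ∂_3 factors > 1: none. So H_2 ≅ Z^2.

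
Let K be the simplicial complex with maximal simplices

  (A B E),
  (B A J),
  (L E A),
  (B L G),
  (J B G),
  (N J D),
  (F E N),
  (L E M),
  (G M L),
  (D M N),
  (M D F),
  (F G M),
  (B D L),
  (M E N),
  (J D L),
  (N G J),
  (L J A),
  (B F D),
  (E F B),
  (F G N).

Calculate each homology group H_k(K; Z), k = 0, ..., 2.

H_0 ≅ Z,  H_1 ≅ Z ⊕ Z/2,  H_2 = 0.

We work with the vertex ordering A < B < D < E < F < G < J < L < M < N. The simplices of K, each written with vertices in increasing order, are:

  0-simplices (10): A, B, D, E, F, G, J, L, M, N
  1-simplices (30): AB, AE, AJ, AL, BD, BE, BF, BG, BJ, BL, DF, DJ, DL, DM, DN, EF, EL, EM, EN, FG, FM, FN, GJ, GL, GM, GN, JL, JN, LM, MN
  2-simplices (20): ABE, ABJ, AEL, AJL, BDF, BDL, BEF, BGJ, BGL, DFM, DJL, DJN, DMN, EFN, ELM, EMN, FGM, FGN, GJN, GLM

so the chain groups are C_0 ≅ Z^10, C_1 ≅ Z^30, C_2 ≅ Z^20.

Boundary ∂_1: C_1 → C_0 maps an edge to its endpoints' difference, ∂[p,q] = q − p. For instance
  ∂EF = F − E.
This gives a 10×30 integer matrix of rank 9; reducing to Smith normal form yields diagonal entries (1,1,1,1,1,1,1,1,1).

The boundary map ∂_2: C_2 → C_1 acts by ∂[p,q,r] = [q,r] − [p,r] + [p,q]. For instance
  ∂AEL = EL − AL + AE,
  ∂ABE = BE − AE + AB.
As a 30×20 matrix over Z this has rank 20, with invariant factors (1,1,1,1,1,1,1,1,1,1,1,1,1,1,1,1,1,1,1,2).

Reading off H_k = ker ∂_k / im ∂_{k+1}:

  H_0: rank C_0 − rank ∂_1 = 10 − 9 = 1, and the invariant factors of ∂_1 are all 1, so H_0 = Z.
  H_1: rank ker ∂_1 − rank ∂_2 = (30 − 9) − 20 = 1, and ∂_2 has invariant factor 2 > 1, so H_1 = Z ⊕ Z/2.
  H_2: rank ker ∂_2 − rank ∂_3 = (20 − 20) − 0 = 0, and there is no ∂_3, so H_2 = 0.

As a check, the Euler characteristic is 10 − 30 + 20 = 0, which agrees with 1 − 1 + 0 = 0.
(K is a triangulation of the Klein bottle.)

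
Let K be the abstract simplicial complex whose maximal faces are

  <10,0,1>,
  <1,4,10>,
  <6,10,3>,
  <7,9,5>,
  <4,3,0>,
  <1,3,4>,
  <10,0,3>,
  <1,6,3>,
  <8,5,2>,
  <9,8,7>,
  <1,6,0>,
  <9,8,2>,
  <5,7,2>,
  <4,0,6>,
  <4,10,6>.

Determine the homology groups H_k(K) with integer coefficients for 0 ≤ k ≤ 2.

H_0 ≅ Z^2,  H_1 ≅ Z ⊕ Z/2Z,  H_2 = 0.

K has 11 vertices, 25 edges, 15 triangles.
rank ∂_0 = 0, rank ∂_1 = 9 ⇒ b_0 = 11 − 0 − 9 = 2; all invariant factors of ∂_1 are 1 so no torsion. So H_0 = Z^2.
rank ∂_1 = 9, rank ∂_2 = 15 ⇒ b_1 = 25 − 9 − 15 = 1; ∂_2 has invariant factor(s) [2] giving torsion. So H_1 = Z ⊕ Z/2Z.
rank ∂_2 = 15, rank ∂_3 = 0 ⇒ b_2 = 15 − 15 − 0 = 0. So H_2 = 0.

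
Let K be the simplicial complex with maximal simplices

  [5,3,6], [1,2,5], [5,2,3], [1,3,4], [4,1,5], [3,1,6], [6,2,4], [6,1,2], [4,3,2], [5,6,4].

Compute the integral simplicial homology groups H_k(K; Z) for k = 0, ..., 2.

H_0 ≅ Z,  H_1 ≅ Z/2,  H_2 = 0.

K has 6 vertices, 15 edges, 10 triangles.
rank ∂_0 = 0, rank ∂_1 = 5 ⇒ b_0 = 6 − 0 − 5 = 1; all invariant factors of ∂_1 are 1 so no torsion. So H_0 ≅ Z.
rank ∂_1 = 5, rank ∂_2 = 10 ⇒ b_1 = 15 − 5 − 10 = 0; ∂_2 has invariant factor(s) [2] giving torsion. So H_1 ≅ Z/2.
rank ∂_2 = 10, rank ∂_3 = 0 ⇒ b_2 = 10 − 10 − 0 = 0. So H_2 ≅ 0.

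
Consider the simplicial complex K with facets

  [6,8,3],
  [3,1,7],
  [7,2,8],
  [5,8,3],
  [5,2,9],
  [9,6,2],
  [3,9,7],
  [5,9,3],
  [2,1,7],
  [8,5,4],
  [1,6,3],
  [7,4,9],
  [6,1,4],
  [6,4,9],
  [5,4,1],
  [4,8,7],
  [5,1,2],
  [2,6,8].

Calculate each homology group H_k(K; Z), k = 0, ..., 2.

H_0 ≅ Z,  H_1 ≅ Z^2,  H_2 ≅ Z.

Fix the vertex order 1 < 2 < 3 < 4 < 5 < 6 < 7 < 8 < 9 and write every simplex with vertices in increasing order. Then dim K = 2 and the simplices of K are:

  0-simplices (9): [1], [2], [3], [4], [5], [6], [7], [8], [9]
  1-simplices (27): (27 of them)
  2-simplices (18): [1,2,5], [1,2,7], [1,3,6], [1,3,7], [1,4,5], [1,4,6], [2,5,9], [2,6,8], [2,6,9], [2,7,8], [3,5,8], [3,5,9], [3,6,8], [3,7,9], [4,5,8], [4,6,9], [4,7,8], [4,7,9]

giving chain groups C_0 ≅ Z^9, C_1 ≅ Z^27, C_2 ≅ Z^18.

The boundary map ∂_1: C_1 → C_0 is given by ∂[p,q] = [q] − [p]. For instance
  ∂[3,6] = [6] − [3].
The 9×27 boundary matrix has rank 8 and Smith normal form diag(1,1,1,1,1,1,1,1).

Boundary ∂_2: C_2 → C_1 acts by ∂[p,q,r] = [q,r] − [p,r] + [p,q]. For instance
  ∂[1,4,6] = [4,6] − [1,6] + [1,4],
  ∂[1,3,7] = [3,7] − [1,7] + [1,3].
The resulting 27×18 matrix has rank 17, and its Smith normal form has invariant factors (1,1,1,1,1,1,1,1,1,1,1,1,1,1,1,1,1).

Reading off H_k = ker ∂_k / im ∂_{k+1}:

  H_0: rank C_0 − rank ∂_1 = 9 − 8 = 1, and the invariant factors of ∂_1 are all 1, so H_0 = Z.
  H_1: rank ker ∂_1 − rank ∂_2 = (27 − 8) − 17 = 2, and the invariant factors of ∂_2 are all 1, so H_1 = Z^2.
  H_2: rank ker ∂_2 − rank ∂_3 = (18 − 17) − 0 = 1, and there is no ∂_3, so H_2 = Z.

As a check, the Euler characteristic is 9 − 27 + 18 = 0, which agrees with 1 − 2 + 1 = 0.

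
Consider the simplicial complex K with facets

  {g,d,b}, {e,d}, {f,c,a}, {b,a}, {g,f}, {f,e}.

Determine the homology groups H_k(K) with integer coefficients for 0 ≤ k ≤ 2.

H_0 = Z,  H_1 = Z^2,  H_2 = 0.

Fix the vertex order a < b < c < d < e < f < g and write every simplex with vertices in increasing order. Then dim K = 2 and the simplices of K are:

  0-simplices (7): a, b, c, d, e, f, g
  1-simplices (10): ab, ac, af, bd, bg, cf, de, dg, ef, fg
  2-simplices (2): acf, bdg

so the chain groups are C_0 ≅ Z^7, C_1 ≅ Z^10, C_2 ≅ Z^2.

∂_1: C_1 → C_0 is given by ∂[p,q] = [q] − [p].
This gives a 7×10 integer matrix of rank 6; reducing to Smith normal form yields diagonal entries (1,1,1,1,1,1).

Boundary ∂_2: C_2 → C_1 acts by ∂[p,q,r] = [q,r] − [p,r] + [p,q]. For instance
  ∂bdg = dg − bg + bd,
  ∂acf = cf − af + ac.
The 10×2 boundary matrix has rank 2 and Smith normal form diag(1,1).

Reading off H_k = ker ∂_k / im ∂_{k+1}:

  H_0: rank C_0 − rank ∂_1 = 7 − 6 = 1, and the invariant factors of ∂_1 are all 1, so H_0 ≅ Z.
  H_1: rank ker ∂_1 − rank ∂_2 = (10 − 6) − 2 = 2, and the invariant factors of ∂_2 are all 1, so H_1 ≅ Z^2.
  H_2: rank ker ∂_2 − rank ∂_3 = (2 − 2) − 0 = 0, and there is no ∂_3, so H_2 ≅ 0.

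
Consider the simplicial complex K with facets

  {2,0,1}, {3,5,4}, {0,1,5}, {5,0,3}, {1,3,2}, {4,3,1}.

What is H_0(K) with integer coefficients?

H_0 = Z.

K has 6 vertices, 12 edges, 6 triangles.
rank ∂_0 = 0, rank ∂_1 = 5 ⇒ b_0 = 6 − 0 − 5 = 1; all invariant factors of ∂_1 are 1 so no torsion. So H_0 = Z.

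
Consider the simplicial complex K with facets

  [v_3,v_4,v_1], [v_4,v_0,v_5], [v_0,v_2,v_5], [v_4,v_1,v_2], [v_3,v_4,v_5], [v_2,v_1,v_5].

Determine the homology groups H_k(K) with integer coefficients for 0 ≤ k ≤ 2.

H_0 = Z,  H_1 = Z,  H_2 = 0.

Fix the vertex order v_0 < v_1 < v_2 < v_3 < v_4 < v_5 and write every simplex with vertices in increasing order. Then dim K = 2 and the simplices of K are:

  0-simplices (6): [v_0], [v_1], [v_2], [v_3], [v_4], [v_5]
  1-simplices (12): [v_0,v_2], [v_0,v_4], [v_0,v_5], [v_1,v_2], [v_1,v_3], [v_1,v_4], [v_1,v_5], [v_2,v_4], [v_2,v_5], [v_3,v_4], [v_3,v_5], [v_4,v_5]
  2-simplices (6): [v_0,v_2,v_5], [v_0,v_4,v_5], [v_1,v_2,v_4], [v_1,v_2,v_5], [v_1,v_3,v_4], [v_3,v_4,v_5]

Hence C_0 ≅ Z^6, C_1 ≅ Z^12, C_2 ≅ Z^6.

The boundary map ∂_1: C_1 → C_0 sends each edge [p,q] (with p < q) to q − p. For instance
  ∂[v_2,v_5] = [v_5] − [v_2].
The resulting 6×12 matrix has rank 5, and its Smith normal form has invariant factors (1,1,1,1,1).

∂_2: C_2 → C_1 sends each 2-simplex [p,q,r] to [q,r] − [p,r] + [p,q]. For instance
  ∂[v_0,v_4,v_5] = [v_4,v_5] − [v_0,v_5] + [v_0,v_4],
  ∂[v_0,v_2,v_5] = [v_2,v_5] − [v_0,v_5] + [v_0,v_2].
As a 12×6 matrix over Z this has rank 6, with invariant factors (1,1,1,1,1,1).

Reading off H_k = ker ∂_k / im ∂_{k+1}:

  H_0: rank C_0 − rank ∂_1 = 6 − 5 = 1, and the invariant factors of ∂_1 are all 1, so H_0 = Z.
  H_1: rank ker ∂_1 − rank ∂_2 = (12 − 5) − 6 = 1, and the invariant factors of ∂_2 are all 1, so H_1 = Z.
  H_2: rank ker ∂_2 − rank ∂_3 = (6 − 6) − 0 = 0, and there is no ∂_3, so H_2 = 0.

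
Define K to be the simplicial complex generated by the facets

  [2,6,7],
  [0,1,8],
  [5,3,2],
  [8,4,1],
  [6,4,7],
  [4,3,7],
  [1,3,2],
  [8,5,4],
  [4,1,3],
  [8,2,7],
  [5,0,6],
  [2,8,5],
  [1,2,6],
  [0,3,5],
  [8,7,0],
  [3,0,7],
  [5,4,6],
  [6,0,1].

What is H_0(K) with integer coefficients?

H_0 = Z.

K has 9 vertices, 27 edges, 18 triangles.
rank ∂_0 = 0, rank ∂_1 = 8 ⇒ b_0 = 9 − 0 − 8 = 1; all invariant factors of ∂_1 are 1 so no torsion. So H_0 = Z.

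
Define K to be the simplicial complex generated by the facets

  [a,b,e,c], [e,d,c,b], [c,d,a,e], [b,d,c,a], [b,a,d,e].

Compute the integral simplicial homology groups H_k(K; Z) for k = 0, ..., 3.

H_0 ≅ Z,  H_1 = 0,  H_2 = 0,  H_3 ≅ Z.

K has 5 vertices, 10 edges, 10 triangles, 5 3-simplices.
rank ∂_0 = 0, rank ∂_1 = 4 ⇒ b_0 = 5 − 0 − 4 = 1; all invariant factors of ∂_1 are 1 so no torsion. So H_0 ≅ Z.
rank ∂_1 = 4, rank ∂_2 = 6 ⇒ b_1 = 10 − 4 − 6 = 0; all invariant factors of ∂_2 are 1 so no torsion. So H_1 ≅ 0.
rank ∂_2 = 6, rank ∂_3 = 4 ⇒ b_2 = 10 − 6 − 4 = 0; all invariant factors of ∂_3 are 1 so no torsion. So H_2 ≅ 0.
rank ∂_3 = 4, rank ∂_4 = 0 ⇒ b_3 = 5 − 4 − 0 = 1. So H_3 ≅ Z.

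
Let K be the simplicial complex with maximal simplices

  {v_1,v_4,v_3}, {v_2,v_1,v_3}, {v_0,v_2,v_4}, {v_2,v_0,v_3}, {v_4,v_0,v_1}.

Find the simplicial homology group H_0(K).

H_0 = Z.

We work with the vertex ordering v_0 < v_1 < v_2 < v_3 < v_4. The simplices of K, each written with vertices in increasing order, are:

  0-simplices (5): [v_0], [v_1], [v_2], [v_3], [v_4]
  1-simplices (10): [v_0,v_1], [v_0,v_2], [v_0,v_3], [v_0,v_4], [v_1,v_2], [v_1,v_3], [v_1,v_4], [v_2,v_3], [v_2,v_4], [v_3,v_4]
  2-simplices (5): [v_0,v_1,v_4], [v_0,v_2,v_3], [v_0,v_2,v_4], [v_1,v_2,v_3], [v_1,v_3,v_4]

giving chain groups C_0 ≅ Z^5, C_1 ≅ Z^10, C_2 ≅ Z^5.

∂_1: C_1 → C_0 sends each edge [p,q] (with p < q) to q − p.
As a 5×10 matrix over Z this has rank 4, with invariant factors (1,1,1,1).

∂_2: C_2 → C_1 sends each 2-simplex [p,q,r] to [q,r] − [p,r] + [p,q]. For instance
  ∂[v_1,v_3,v_4] = [v_3,v_4] − [v_1,v_4] + [v_1,v_3],
  ∂[v_0,v_2,v_3] = [v_2,v_3] − [v_0,v_3] + [v_0,v_2].
The resulting 10×5 matrix has rank 5, and its Smith normal form has invariant factors (1,1,1,1,1).

Computing H_k = (kernel of ∂_k) / (image of ∂_{k+1}):

  H_0: rank C_0 − rank ∂_1 = 5 − 4 = 1, and the invariant factors of ∂_1 are all 1, so H_0 = Z.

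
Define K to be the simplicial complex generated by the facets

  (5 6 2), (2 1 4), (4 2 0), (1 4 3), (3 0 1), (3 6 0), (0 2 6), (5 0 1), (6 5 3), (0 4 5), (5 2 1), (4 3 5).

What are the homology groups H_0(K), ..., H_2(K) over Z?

Order the vertices as 0 < 1 < 2 < 3 < 4 < 5 < 6. Listing each simplex with vertices in this order, K has dimension 2 with simplices:

  0-simplices (7): [0], [1], [2], [3], [4], [5], [6]
  1-simplices (18): [0,1], [0,2], [0,3], [0,4], [0,5], [0,6], [1,2], [1,3], [1,4], [1,5], [2,4], [2,5], [2,6], [3,4], [3,5], [3,6], [4,5], [5,6]
  2-simplices (12): [0,1,3], [0,1,5], [0,2,4], [0,2,6], [0,3,6], [0,4,5], [1,2,4], [1,2,5], [1,3,4], [2,5,6], [3,4,5], [3,5,6]

giving chain groups C_0 ≅ Z^7, C_1 ≅ Z^18, C_2 ≅ Z^12.

Boundary ∂_1: C_1 → C_0 is given by ∂[p,q] = [q] − [p].
This gives a 7×18 integer matrix of rank 6; reducing to Smith normal form yields diagonal entries (1,1,1,1,1,1).

∂_2: C_2 → C_1 maps a triangle to the signed sum of its edges. For instance
  ∂[1,2,4] = [2,4] − [1,4] + [1,2],
  ∂[0,2,6] = [2,6] − [0,6] + [0,2].
The 18×12 boundary matrix has rank 12 and Smith normal form diag(1,1,1,1,1,1,1,1,1,1,1,2).

Now H_k = ker ∂_k / im ∂_{k+1}, so:

  H_0: rank C_0 − rank ∂_1 = 7 − 6 = 1, and the invariant factors of ∂_1 are all 1, so H_0 = Z.
  H_1: rank ker ∂_1 − rank ∂_2 = (18 − 6) − 12 = 0, and ∂_2 has invariant factor 2 > 1, so H_1 = Z/2.
  H_2: rank ker ∂_2 − rank ∂_3 = (12 − 12) − 0 = 0, and there is no ∂_3, so H_2 = 0.

H_0 = Z,  H_1 = Z/2,  H_2 = 0.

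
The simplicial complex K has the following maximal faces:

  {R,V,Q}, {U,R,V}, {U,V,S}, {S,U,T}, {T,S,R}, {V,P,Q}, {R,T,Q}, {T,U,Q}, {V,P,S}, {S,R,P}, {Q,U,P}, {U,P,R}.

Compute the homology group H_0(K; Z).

Order the vertices as P < Q < R < S < T < U < V. Listing each simplex with vertices in this order, K has dimension 2 with simplices:

  0-simplices (7): P, Q, R, S, T, U, V
  1-simplices (18): PQ, PR, PS, PU, PV, QR, QT, QU, QV, RS, RT, RU, RV, ST, SU, SV, TU, UV
  2-simplices (12): PQU, PQV, PRS, PRU, PSV, QRT, QRV, QTU, RST, RUV, STU, SUV

so the chain groups are C_0 ≅ Z^7, C_1 ≅ Z^18, C_2 ≅ Z^12.

∂_1: C_1 → C_0 sends each edge [p,q] (with p < q) to q − p. For instance
  ∂PS = S − P.
As a 7×18 matrix over Z this has rank 6, with invariant factors (1,1,1,1,1,1).

∂_2: C_2 → C_1 acts by ∂[p,q,r] = [q,r] − [p,r] + [p,q]. For instance
  ∂PRS = RS − PS + PR,
  ∂RUV = UV − RV + RU.
This gives a 18×12 integer matrix of rank 12; reducing to Smith normal form yields diagonal entries (1,1,1,1,1,1,1,1,1,1,1,2).

From H_k ≅ ker(∂_k) / im(∂_{k+1}) we obtain:

  H_0: rank C_0 − rank ∂_1 = 7 − 6 = 1, and the invariant factors of ∂_1 are all 1, so H_0 = Z.

H_0 ≅ Z.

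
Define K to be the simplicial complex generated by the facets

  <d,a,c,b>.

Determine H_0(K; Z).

K has 4 vertices, 6 edges, 4 triangles, 1 3-simplex.
rank ∂_0 = 0, rank ∂_1 = 3 ⇒ b_0 = 4 − 0 − 3 = 1; all invariant factors of ∂_1 are 1 so no torsion. So H_0 ≅ Z.

H_0 = Z.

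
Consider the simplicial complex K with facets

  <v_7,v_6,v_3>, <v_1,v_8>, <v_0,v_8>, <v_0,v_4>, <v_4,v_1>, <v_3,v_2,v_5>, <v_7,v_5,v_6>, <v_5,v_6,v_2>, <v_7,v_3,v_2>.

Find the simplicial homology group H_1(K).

Fix the vertex order v_0 < v_1 < v_2 < v_3 < v_4 < v_5 < v_6 < v_7 < v_8 and write every simplex with vertices in increasing order. Then dim K = 2 and the simplices of K are:

  0-simplices (9): [v_0], [v_1], [v_2], [v_3], [v_4], [v_5], [v_6], [v_7], [v_8]
  1-simplices (14): [v_0,v_4], [v_0,v_8], [v_1,v_4], [v_1,v_8], [v_2,v_3], [v_2,v_5], [v_2,v_6], [v_2,v_7], [v_3,v_5], [v_3,v_6], [v_3,v_7], [v_5,v_6], [v_5,v_7], [v_6,v_7]
  2-simplices (5): [v_2,v_3,v_5], [v_2,v_3,v_7], [v_2,v_5,v_6], [v_3,v_6,v_7], [v_5,v_6,v_7]

so the chain groups are C_0 ≅ Z^9, C_1 ≅ Z^14, C_2 ≅ Z^5.

∂_1: C_1 → C_0 maps an edge to its endpoints' difference, ∂[p,q] = q − p.
As a 9×14 matrix over Z this has rank 7, with invariant factors (1,1,1,1,1,1,1).

The boundary map ∂_2: C_2 → C_1 sends each 2-simplex [p,q,r] to [q,r] − [p,r] + [p,q]. For instance
  ∂[v_2,v_5,v_6] = [v_5,v_6] − [v_2,v_6] + [v_2,v_5],
  ∂[v_2,v_3,v_5] = [v_3,v_5] − [v_2,v_5] + [v_2,v_3].
As a 14×5 matrix over Z this has rank 5, with invariant factors (1,1,1,1,1).

Computing H_k = (kernel of ∂_k) / (image of ∂_{k+1}):

  H_1: rank ker ∂_1 − rank ∂_2 = (14 − 7) − 5 = 2, and the invariant factors of ∂_2 are all 1, so H_1 = Z^2.

H_1 = Z^2.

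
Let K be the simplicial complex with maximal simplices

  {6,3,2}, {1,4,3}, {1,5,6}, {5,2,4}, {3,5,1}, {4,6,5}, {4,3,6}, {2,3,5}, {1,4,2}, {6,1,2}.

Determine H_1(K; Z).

Order the vertices as 1 < 2 < 3 < 4 < 5 < 6. Listing each simplex with vertices in this order, K has dimension 2 with simplices:

  0-simplices (6): [1], [2], [3], [4], [5], [6]
  1-simplices (15): [1,2], [1,3], [1,4], [1,5], [1,6], [2,3], [2,4], [2,5], [2,6], [3,4], [3,5], [3,6], [4,5], [4,6], [5,6]
  2-simplices (10): [1,2,4], [1,2,6], [1,3,4], [1,3,5], [1,5,6], [2,3,5], [2,3,6], [2,4,5], [3,4,6], [4,5,6]

giving chain groups C_0 ≅ Z^6, C_1 ≅ Z^15, C_2 ≅ Z^10.

Boundary ∂_1: C_1 → C_0 sends each edge [p,q] (with p < q) to q − p. For instance
  ∂[1,5] = [5] − [1].
This gives a 6×15 integer matrix of rank 5; reducing to Smith normal form yields diagonal entries (1,1,1,1,1).

Boundary ∂_2: C_2 → C_1 acts by ∂[p,q,r] = [q,r] − [p,r] + [p,q]. For instance
  ∂[1,2,6] = [2,6] − [1,6] + [1,2],
  ∂[1,2,4] = [2,4] − [1,4] + [1,2].
This gives a 15×10 integer matrix of rank 10; reducing to Smith normal form yields diagonal entries (1,1,1,1,1,1,1,1,1,2).

Now H_k = ker ∂_k / im ∂_{k+1}, so:

  H_1: rank ker ∂_1 − rank ∂_2 = (15 − 5) − 10 = 0, and ∂_2 has invariant factor 2 > 1, so H_1 = Z_2.

H_1 = Z_2.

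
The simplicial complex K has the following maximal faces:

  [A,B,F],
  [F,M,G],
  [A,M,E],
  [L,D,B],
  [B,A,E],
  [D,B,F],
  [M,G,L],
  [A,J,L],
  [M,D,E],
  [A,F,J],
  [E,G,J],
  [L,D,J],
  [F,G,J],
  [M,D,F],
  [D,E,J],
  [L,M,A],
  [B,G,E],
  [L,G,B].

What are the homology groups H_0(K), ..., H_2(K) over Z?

Fix the vertex order A < B < D < E < F < G < J < L < M and write every simplex with vertices in increasing order. Then dim K = 2 and the simplices of K are:

  0-simplices (9): A, B, D, E, F, G, J, L, M
  1-simplices (27): AB, AE, AF, AJ, AL, AM, BD, BE, BF, BG, BL, DE, DF, DJ, DL, DM, EG, EJ, EM, FG, FJ, FM, GJ, GL, GM, JL, LM
  2-simplices (18): ABE, ABF, AEM, AFJ, AJL, ALM, BDF, BDL, BEG, BGL, DEJ, DEM, DFM, DJL, EGJ, FGJ, FGM, GLM

giving chain groups C_0 ≅ Z^9, C_1 ≅ Z^27, C_2 ≅ Z^18.

Boundary ∂_1: C_1 → C_0 sends each edge [p,q] (with p < q) to q − p. For instance
  ∂BE = E − B.
The resulting 9×27 matrix has rank 8, and its Smith normal form has invariant factors (1,1,1,1,1,1,1,1).

The boundary map ∂_2: C_2 → C_1 sends each 2-simplex [p,q,r] to [q,r] − [p,r] + [p,q]. For instance
  ∂ABE = BE − AE + AB,
  ∂BDL = DL − BL + BD.
The resulting 27×18 matrix has rank 17, and its Smith normal form has invariant factors (1,1,1,1,1,1,1,1,1,1,1,1,1,1,1,1,1).

Reading off H_k = ker ∂_k / im ∂_{k+1}:

  H_0: rank C_0 − rank ∂_1 = 9 − 8 = 1, and the invariant factors of ∂_1 are all 1, so H_0 = Z.
  H_1: rank ker ∂_1 − rank ∂_2 = (27 − 8) − 17 = 2, and the invariant factors of ∂_2 are all 1, so H_1 = Z^2.
  H_2: rank ker ∂_2 − rank ∂_3 = (18 − 17) − 0 = 1, and there is no ∂_3, so H_2 = Z.

As a check, the Euler characteristic is 9 − 27 + 18 = 0, which agrees with 1 − 2 + 1 = 0.

H_0 ≅ Z,  H_1 ≅ Z^2,  H_2 ≅ Z.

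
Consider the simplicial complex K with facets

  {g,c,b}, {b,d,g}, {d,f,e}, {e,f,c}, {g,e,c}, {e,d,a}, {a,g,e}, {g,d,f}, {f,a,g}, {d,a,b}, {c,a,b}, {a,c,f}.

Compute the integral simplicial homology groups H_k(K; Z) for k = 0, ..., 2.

H_0 = Z,  H_1 = Z_2,  H_2 = 0.

Order the vertices as a < b < c < d < e < f < g. Listing each simplex with vertices in this order, K has dimension 2 with simplices:

  0-simplices (7): a, b, c, d, e, f, g
  1-simplices (18): ab, ac, ad, ae, af, ag, bc, bd, bg, ce, cf, cg, de, df, dg, ef, eg, fg
  2-simplices (12): abc, abd, acf, ade, aeg, afg, bcg, bdg, cef, ceg, def, dfg

so the chain groups are C_0 ≅ Z^7, C_1 ≅ Z^18, C_2 ≅ Z^12.

∂_1: C_1 → C_0 is given by ∂[p,q] = [q] − [p]. For instance
  ∂ab = b − a.
The 7×18 boundary matrix has rank 6 and Smith normal form diag(1,1,1,1,1,1).

Boundary ∂_2: C_2 → C_1 maps a triangle to the signed sum of its edges. For instance
  ∂bcg = cg − bg + bc,
  ∂dfg = fg − dg + df.
The 18×12 boundary matrix has rank 12 and Smith normal form diag(1,1,1,1,1,1,1,1,1,1,1,2).

Now H_k = ker ∂_k / im ∂_{k+1}, so:

  H_0: rank C_0 − rank ∂_1 = 7 − 6 = 1, and the invariant factors of ∂_1 are all 1, so H_0 = Z.
  H_1: rank ker ∂_1 − rank ∂_2 = (18 − 6) − 12 = 0, and ∂_2 has invariant factor 2 > 1, so H_1 = Z_2.
  H_2: rank ker ∂_2 − rank ∂_3 = (12 − 12) − 0 = 0, and there is no ∂_3, so H_2 = 0.

(K is a triangulation of the real projective plane RP^2.)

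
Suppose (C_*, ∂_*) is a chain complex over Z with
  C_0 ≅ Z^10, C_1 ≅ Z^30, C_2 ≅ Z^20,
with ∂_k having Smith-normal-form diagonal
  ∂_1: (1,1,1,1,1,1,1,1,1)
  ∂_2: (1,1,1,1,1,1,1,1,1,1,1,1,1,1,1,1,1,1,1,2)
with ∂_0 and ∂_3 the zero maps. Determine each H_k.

H_0: b_0 = 10 − 0 − 9 = 1; torsion from ∂_1 factors > 1: none. So H_0 ≅ Z.
H_1: b_1 = 30 − 9 − 20 = 1; torsion from ∂_2 factors > 1: [2]. So H_1 ≅ Z ⊕ Z/2Z.
H_2: b_2 = 20 − 20 − 0 = 0; torsion from ∂_3 factors > 1: none. So H_2 ≅ 0.

H_0 ≅ Z,  H_1 ≅ Z ⊕ Z/2Z,  H_2 = 0.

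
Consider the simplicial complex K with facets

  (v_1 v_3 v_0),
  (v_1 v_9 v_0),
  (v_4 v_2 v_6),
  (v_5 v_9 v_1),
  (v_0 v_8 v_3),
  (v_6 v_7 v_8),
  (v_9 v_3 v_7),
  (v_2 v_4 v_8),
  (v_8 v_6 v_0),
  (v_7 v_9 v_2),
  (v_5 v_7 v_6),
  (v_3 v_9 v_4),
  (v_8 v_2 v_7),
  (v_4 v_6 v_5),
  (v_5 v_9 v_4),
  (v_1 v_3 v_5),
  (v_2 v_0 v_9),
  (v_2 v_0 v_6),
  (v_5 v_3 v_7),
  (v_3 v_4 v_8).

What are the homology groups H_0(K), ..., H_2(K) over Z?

Take the total order v_0 < v_1 < v_2 < v_3 < v_4 < v_5 < v_6 < v_7 < v_8 < v_9 on the vertex set. Then K (dimension 2) consists of the simplices:

  0-simplices (10): [v_0], [v_1], [v_2], [v_3], [v_4], [v_5], [v_6], [v_7], [v_8], [v_9]
  1-simplices (30): (30 of them)
  2-simplices (20): (20 of them)

Hence C_0 ≅ Z^10, C_1 ≅ Z^30, C_2 ≅ Z^20.

The boundary map ∂_1: C_1 → C_0 is given by ∂[p,q] = [q] − [p].
As a 10×30 matrix over Z this has rank 9, with invariant factors (1,1,1,1,1,1,1,1,1).

The boundary map ∂_2: C_2 → C_1 maps a triangle to the signed sum of its edges. For instance
  ∂[v_2,v_4,v_6] = [v_4,v_6] − [v_2,v_6] + [v_2,v_4],
  ∂[v_2,v_4,v_8] = [v_4,v_8] − [v_2,v_8] + [v_2,v_4].
This gives a 30×20 integer matrix of rank 20; reducing to Smith normal form yields diagonal entries (1,1,1,1,1,1,1,1,1,1,1,1,1,1,1,1,1,1,1,2).

Computing H_k = (kernel of ∂_k) / (image of ∂_{k+1}):

  H_0: rank C_0 − rank ∂_1 = 10 − 9 = 1, and the invariant factors of ∂_1 are all 1, so H_0 = Z.
  H_1: rank ker ∂_1 − rank ∂_2 = (30 − 9) − 20 = 1, and ∂_2 has invariant factor 2 > 1, so H_1 = Z ⊕ Z/2Z.
  H_2: rank ker ∂_2 − rank ∂_3 = (20 − 20) − 0 = 0, and there is no ∂_3, so H_2 = 0.

As a check, the Euler characteristic is 10 − 30 + 20 = 0, which agrees with 1 − 1 + 0 = 0.

H_0 = Z,  H_1 = Z ⊕ Z/2Z,  H_2 = 0.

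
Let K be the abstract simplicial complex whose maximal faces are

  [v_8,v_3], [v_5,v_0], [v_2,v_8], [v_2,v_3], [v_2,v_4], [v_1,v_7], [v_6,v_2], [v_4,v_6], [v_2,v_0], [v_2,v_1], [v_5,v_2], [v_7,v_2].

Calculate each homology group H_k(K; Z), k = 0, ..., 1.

H_0 ≅ Z,  H_1 ≅ Z^4.

Take the total order v_0 < v_1 < v_2 < v_3 < v_4 < v_5 < v_6 < v_7 < v_8 on the vertex set. Then K (dimension 1) consists of the simplices:

  0-simplices (9): [v_0], [v_1], [v_2], [v_3], [v_4], [v_5], [v_6], [v_7], [v_8]
  1-simplices (12): [v_0,v_2], [v_0,v_5], [v_1,v_2], [v_1,v_7], [v_2,v_3], [v_2,v_4], [v_2,v_5], [v_2,v_6], [v_2,v_7], [v_2,v_8], [v_3,v_8], [v_4,v_6]

so the chain groups are C_0 ≅ Z^9, C_1 ≅ Z^12.

∂_1: C_1 → C_0 sends each edge [p,q] (with p < q) to q − p. For instance
  ∂[v_4,v_6] = [v_6] − [v_4].
The 9×12 boundary matrix has rank 8 and Smith normal form diag(1,1,1,1,1,1,1,1).

From H_k ≅ ker(∂_k) / im(∂_{k+1}) we obtain:

  H_0: rank C_0 − rank ∂_1 = 9 − 8 = 1, and the invariant factors of ∂_1 are all 1, so H_0 ≅ Z.
  H_1: rank ker ∂_1 − rank ∂_2 = (12 − 8) − 0 = 4, and there is no ∂_2, so H_1 ≅ Z^4.

As a check, the Euler characteristic is 9 − 12 = -3, which agrees with 1 − 4 = -3.
(K is a triangulation of a wedge of 4 circles.)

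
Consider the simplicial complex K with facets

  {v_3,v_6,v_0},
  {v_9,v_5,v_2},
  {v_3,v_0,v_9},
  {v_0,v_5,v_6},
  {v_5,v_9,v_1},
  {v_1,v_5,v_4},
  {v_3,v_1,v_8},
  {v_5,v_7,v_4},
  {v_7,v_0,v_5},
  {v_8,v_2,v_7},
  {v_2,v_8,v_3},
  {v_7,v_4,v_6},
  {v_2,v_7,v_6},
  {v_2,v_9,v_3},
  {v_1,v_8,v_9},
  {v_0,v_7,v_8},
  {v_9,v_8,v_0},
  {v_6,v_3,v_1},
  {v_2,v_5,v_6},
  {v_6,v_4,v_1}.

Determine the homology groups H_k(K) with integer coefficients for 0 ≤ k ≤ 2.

H_0 = Z,  H_1 = Z ⊕ Z/2,  H_2 = 0.

We work with the vertex ordering v_0 < v_1 < v_2 < v_3 < v_4 < v_5 < v_6 < v_7 < v_8 < v_9. The simplices of K, each written with vertices in increasing order, are:

  0-simplices (10): [v_0], [v_1], [v_2], [v_3], [v_4], [v_5], [v_6], [v_7], [v_8], [v_9]
  1-simplices (30): (30 of them)
  2-simplices (20): (20 of them)

so the chain groups are C_0 ≅ Z^10, C_1 ≅ Z^30, C_2 ≅ Z^20.

∂_1: C_1 → C_0 maps an edge to its endpoints' difference, ∂[p,q] = q − p.
The resulting 10×30 matrix has rank 9, and its Smith normal form has invariant factors (1,1,1,1,1,1,1,1,1).

∂_2: C_2 → C_1 sends each 2-simplex [p,q,r] to [q,r] − [p,r] + [p,q]. For instance
  ∂[v_1,v_3,v_8] = [v_3,v_8] − [v_1,v_8] + [v_1,v_3],
  ∂[v_4,v_6,v_7] = [v_6,v_7] − [v_4,v_7] + [v_4,v_6].
The resulting 30×20 matrix has rank 20, and its Smith normal form has invariant factors (1,1,1,1,1,1,1,1,1,1,1,1,1,1,1,1,1,1,1,2).

Computing H_k = (kernel of ∂_k) / (image of ∂_{k+1}):

  H_0: rank C_0 − rank ∂_1 = 10 − 9 = 1, and the invariant factors of ∂_1 are all 1, so H_0 = Z.
  H_1: rank ker ∂_1 − rank ∂_2 = (30 − 9) − 20 = 1, and ∂_2 has invariant factor 2 > 1, so H_1 = Z ⊕ Z/2.
  H_2: rank ker ∂_2 − rank ∂_3 = (20 − 20) − 0 = 0, and there is no ∂_3, so H_2 = 0.

As a check, the Euler characteristic is 10 − 30 + 20 = 0, which agrees with 1 − 1 + 0 = 0.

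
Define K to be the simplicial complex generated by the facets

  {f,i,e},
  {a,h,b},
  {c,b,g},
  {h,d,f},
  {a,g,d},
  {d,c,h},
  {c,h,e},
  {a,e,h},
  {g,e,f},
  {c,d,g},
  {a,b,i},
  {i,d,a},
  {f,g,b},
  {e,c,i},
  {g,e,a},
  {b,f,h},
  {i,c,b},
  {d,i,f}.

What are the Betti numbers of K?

Take the total order a < b < c < d < e < f < g < h < i on the vertex set. Then K (dimension 2) consists of the simplices:

  0-simplices (9): a, b, c, d, e, f, g, h, i
  1-simplices (27): ab, ad, ae, ag, ah, ai, bc, bf, bg, bh, bi, cd, ce, cg, ch, ci, df, dg, dh, di, ef, eg, eh, ei, fg, fh, fi
  2-simplices (18): abh, abi, adg, adi, aeg, aeh, bcg, bci, bfg, bfh, cdg, cdh, ceh, cei, dfh, dfi, efg, efi

Hence C_0 ≅ Z^9, C_1 ≅ Z^27, C_2 ≅ Z^18.

∂_1: C_1 → C_0 sends each edge [p,q] (with p < q) to q − p. For instance
  ∂ef = f − e.
As a 9×27 matrix over Z this has rank 8, with invariant factors (1,1,1,1,1,1,1,1).

Boundary ∂_2: C_2 → C_1 acts by ∂[p,q,r] = [q,r] − [p,r] + [p,q]. For instance
  ∂abi = bi − ai + ab,
  ∂cdh = dh − ch + cd.
As a 27×18 matrix over Z this has rank 17, with invariant factors (1,1,1,1,1,1,1,1,1,1,1,1,1,1,1,1,1).

From H_k ≅ ker(∂_k) / im(∂_{k+1}) we obtain:

  H_0: rank C_0 − rank ∂_1 = 9 − 8 = 1, and the invariant factors of ∂_1 are all 1, so H_0 = Z.
  H_1: rank ker ∂_1 − rank ∂_2 = (27 − 8) − 17 = 2, and the invariant factors of ∂_2 are all 1, so H_1 = Z^2.
  H_2: rank ker ∂_2 − rank ∂_3 = (18 − 17) − 0 = 1, and there is no ∂_3, so H_2 = Z.

As a check, the Euler characteristic is 9 − 27 + 18 = 0, which agrees with 1 − 2 + 1 = 0.
(K is a triangulation of the torus T^2.)

Hence the Betti numbers are b_0 = 1, b_1 = 2, b_2 = 1.

b_0 = 1, b_1 = 2, b_2 = 1.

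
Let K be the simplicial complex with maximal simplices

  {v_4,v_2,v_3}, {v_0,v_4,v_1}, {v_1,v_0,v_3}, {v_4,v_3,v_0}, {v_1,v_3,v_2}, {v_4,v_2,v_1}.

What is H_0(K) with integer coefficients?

H_0 = Z.

We work with the vertex ordering v_0 < v_1 < v_2 < v_3 < v_4. The simplices of K, each written with vertices in increasing order, are:

  0-simplices (5): [v_0], [v_1], [v_2], [v_3], [v_4]
  1-simplices (9): [v_0,v_1], [v_0,v_3], [v_0,v_4], [v_1,v_2], [v_1,v_3], [v_1,v_4], [v_2,v_3], [v_2,v_4], [v_3,v_4]
  2-simplices (6): [v_0,v_1,v_3], [v_0,v_1,v_4], [v_0,v_3,v_4], [v_1,v_2,v_3], [v_1,v_2,v_4], [v_2,v_3,v_4]

so the chain groups are C_0 ≅ Z^5, C_1 ≅ Z^9, C_2 ≅ Z^6.

∂_1: C_1 → C_0 maps an edge to its endpoints' difference, ∂[p,q] = q − p. For instance
  ∂[v_0,v_3] = [v_3] − [v_0].
This gives a 5×9 integer matrix of rank 4; reducing to Smith normal form yields diagonal entries (1,1,1,1).

Boundary ∂_2: C_2 → C_1 acts by ∂[p,q,r] = [q,r] − [p,r] + [p,q]. For instance
  ∂[v_2,v_3,v_4] = [v_3,v_4] − [v_2,v_4] + [v_2,v_3],
  ∂[v_0,v_1,v_3] = [v_1,v_3] − [v_0,v_3] + [v_0,v_1].
The resulting 9×6 matrix has rank 5, and its Smith normal form has invariant factors (1,1,1,1,1).

Reading off H_k = ker ∂_k / im ∂_{k+1}:

  H_0: rank C_0 − rank ∂_1 = 5 − 4 = 1, and the invariant factors of ∂_1 are all 1, so H_0 ≅ Z.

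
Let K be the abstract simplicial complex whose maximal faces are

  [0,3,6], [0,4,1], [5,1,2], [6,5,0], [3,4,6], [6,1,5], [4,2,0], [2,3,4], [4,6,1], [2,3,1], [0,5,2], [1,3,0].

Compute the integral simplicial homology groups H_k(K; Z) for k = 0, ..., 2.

H_0 ≅ Z,  H_1 ≅ Z/2Z,  H_2 = 0.

Fix the vertex order 0 < 1 < 2 < 3 < 4 < 5 < 6 and write every simplex with vertices in increasing order. Then dim K = 2 and the simplices of K are:

  0-simplices (7): [0], [1], [2], [3], [4], [5], [6]
  1-simplices (18): [0,1], [0,2], [0,3], [0,4], [0,5], [0,6], [1,2], [1,3], [1,4], [1,5], [1,6], [2,3], [2,4], [2,5], [3,4], [3,6], [4,6], [5,6]
  2-simplices (12): [0,1,3], [0,1,4], [0,2,4], [0,2,5], [0,3,6], [0,5,6], [1,2,3], [1,2,5], [1,4,6], [1,5,6], [2,3,4], [3,4,6]

giving chain groups C_0 ≅ Z^7, C_1 ≅ Z^18, C_2 ≅ Z^12.

∂_1: C_1 → C_0 sends each edge [p,q] (with p < q) to q − p.
The resulting 7×18 matrix has rank 6, and its Smith normal form has invariant factors (1,1,1,1,1,1).

∂_2: C_2 → C_1 sends each 2-simplex [p,q,r] to [q,r] − [p,r] + [p,q]. For instance
  ∂[0,1,3] = [1,3] − [0,3] + [0,1],
  ∂[1,4,6] = [4,6] − [1,6] + [1,4].
As a 18×12 matrix over Z this has rank 12, with invariant factors (1,1,1,1,1,1,1,1,1,1,1,2).

Computing H_k = (kernel of ∂_k) / (image of ∂_{k+1}):

  H_0: rank C_0 − rank ∂_1 = 7 − 6 = 1, and the invariant factors of ∂_1 are all 1, so H_0 = Z.
  H_1: rank ker ∂_1 − rank ∂_2 = (18 − 6) − 12 = 0, and ∂_2 has invariant factor 2 > 1, so H_1 = Z/2Z.
  H_2: rank ker ∂_2 − rank ∂_3 = (12 − 12) − 0 = 0, and there is no ∂_3, so H_2 = 0.

(K is a triangulation of the real projective plane RP^2.)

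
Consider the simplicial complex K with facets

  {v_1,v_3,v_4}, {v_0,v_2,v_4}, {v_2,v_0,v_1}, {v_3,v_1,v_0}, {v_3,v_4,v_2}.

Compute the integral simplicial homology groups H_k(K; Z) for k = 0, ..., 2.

We work with the vertex ordering v_0 < v_1 < v_2 < v_3 < v_4. The simplices of K, each written with vertices in increasing order, are:

  0-simplices (5): [v_0], [v_1], [v_2], [v_3], [v_4]
  1-simplices (10): [v_0,v_1], [v_0,v_2], [v_0,v_3], [v_0,v_4], [v_1,v_2], [v_1,v_3], [v_1,v_4], [v_2,v_3], [v_2,v_4], [v_3,v_4]
  2-simplices (5): [v_0,v_1,v_2], [v_0,v_1,v_3], [v_0,v_2,v_4], [v_1,v_3,v_4], [v_2,v_3,v_4]

so the chain groups are C_0 ≅ Z^5, C_1 ≅ Z^10, C_2 ≅ Z^5.

Boundary ∂_1: C_1 → C_0 is given by ∂[p,q] = [q] − [p]. For instance
  ∂[v_0,v_4] = [v_4] − [v_0].
As a 5×10 matrix over Z this has rank 4, with invariant factors (1,1,1,1).

Boundary ∂_2: C_2 → C_1 maps a triangle to the signed sum of its edges. For instance
  ∂[v_1,v_3,v_4] = [v_3,v_4] − [v_1,v_4] + [v_1,v_3],
  ∂[v_0,v_1,v_2] = [v_1,v_2] − [v_0,v_2] + [v_0,v_1].
The resulting 10×5 matrix has rank 5, and its Smith normal form has invariant factors (1,1,1,1,1).

From H_k ≅ ker(∂_k) / im(∂_{k+1}) we obtain:

  H_0: rank C_0 − rank ∂_1 = 5 − 4 = 1, and the invariant factors of ∂_1 are all 1, so H_0 = Z.
  H_1: rank ker ∂_1 − rank ∂_2 = (10 − 4) − 5 = 1, and the invariant factors of ∂_2 are all 1, so H_1 = Z.
  H_2: rank ker ∂_2 − rank ∂_3 = (5 − 5) − 0 = 0, and there is no ∂_3, so H_2 = 0.

As a check, the Euler characteristic is 5 − 10 + 5 = 0, which agrees with 1 − 1 + 0 = 0.
(K is a triangulation of the Möbius band.)

H_0 = Z,  H_1 = Z,  H_2 = 0.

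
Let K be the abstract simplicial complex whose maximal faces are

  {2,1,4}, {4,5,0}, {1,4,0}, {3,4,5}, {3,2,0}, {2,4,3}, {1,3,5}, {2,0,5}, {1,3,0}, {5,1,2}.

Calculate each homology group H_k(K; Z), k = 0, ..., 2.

Fix the vertex order 0 < 1 < 2 < 3 < 4 < 5 and write every simplex with vertices in increasing order. Then dim K = 2 and the simplices of K are:

  0-simplices (6): [0], [1], [2], [3], [4], [5]
  1-simplices (15): [0,1], [0,2], [0,3], [0,4], [0,5], [1,2], [1,3], [1,4], [1,5], [2,3], [2,4], [2,5], [3,4], [3,5], [4,5]
  2-simplices (10): [0,1,3], [0,1,4], [0,2,3], [0,2,5], [0,4,5], [1,2,4], [1,2,5], [1,3,5], [2,3,4], [3,4,5]

giving chain groups C_0 ≅ Z^6, C_1 ≅ Z^15, C_2 ≅ Z^10.

∂_1: C_1 → C_0 sends each edge [p,q] (with p < q) to q − p.
This gives a 6×15 integer matrix of rank 5; reducing to Smith normal form yields diagonal entries (1,1,1,1,1).

The boundary map ∂_2: C_2 → C_1 maps a triangle to the signed sum of its edges. For instance
  ∂[0,2,5] = [2,5] − [0,5] + [0,2],
  ∂[1,3,5] = [3,5] − [1,5] + [1,3].
The 15×10 boundary matrix has rank 10 and Smith normal form diag(1,1,1,1,1,1,1,1,1,2).

From H_k ≅ ker(∂_k) / im(∂_{k+1}) we obtain:

  H_0: rank C_0 − rank ∂_1 = 6 − 5 = 1, and the invariant factors of ∂_1 are all 1, so H_0 ≅ Z.
  H_1: rank ker ∂_1 − rank ∂_2 = (15 − 5) − 10 = 0, and ∂_2 has invariant factor 2 > 1, so H_1 ≅ Z/2.
  H_2: rank ker ∂_2 − rank ∂_3 = (10 − 10) − 0 = 0, and there is no ∂_3, so H_2 ≅ 0.

As a check, the Euler characteristic is 6 − 15 + 10 = 1, which agrees with 1 − 0 + 0 = 1.

H_0 = Z,  H_1 = Z/2,  H_2 = 0.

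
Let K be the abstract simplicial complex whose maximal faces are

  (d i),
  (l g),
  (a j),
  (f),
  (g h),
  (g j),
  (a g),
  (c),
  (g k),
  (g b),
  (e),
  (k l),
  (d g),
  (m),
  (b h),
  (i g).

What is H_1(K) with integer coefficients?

H_1 = Z^4.

We work with the vertex ordering a < b < c < d < e < f < g < h < i < j < k < l < m. The simplices of K, each written with vertices in increasing order, are:

  0-simplices (13): a, b, c, d, e, f, g, h, i, j, k, l, m
  1-simplices (12): ag, aj, bg, bh, dg, di, gh, gi, gj, gk, gl, kl

giving chain groups C_0 ≅ Z^13, C_1 ≅ Z^12.

Boundary ∂_1: C_1 → C_0 sends each edge [p,q] (with p < q) to q − p.
The resulting 13×12 matrix has rank 8, and its Smith normal form has invariant factors (1,1,1,1,1,1,1,1).

Computing H_k = (kernel of ∂_k) / (image of ∂_{k+1}):

  H_1: rank ker ∂_1 − rank ∂_2 = (12 − 8) − 0 = 4, and there is no ∂_2, so H_1 = Z^4.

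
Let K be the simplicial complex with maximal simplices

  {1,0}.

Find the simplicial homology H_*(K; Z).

H_0 ≅ Z,  H_1 = 0.

Take the total order 0 < 1 on the vertex set. Then K (dimension 1) consists of the simplices:

  0-simplices (2): [0], [1]
  1-simplices (1): [0,1]

Hence C_0 ≅ Z^2, C_1 ≅ Z^1.

∂_1: C_1 → C_0 maps an edge to its endpoints' difference, ∂[p,q] = q − p.
As a 2×1 matrix over Z this has rank 1, with invariant factors (1).

From H_k ≅ ker(∂_k) / im(∂_{k+1}) we obtain:

  H_0: rank C_0 − rank ∂_1 = 2 − 1 = 1, and the invariant factors of ∂_1 are all 1, so H_0 = Z.
  H_1: rank ker ∂_1 − rank ∂_2 = (1 − 1) − 0 = 0, and there is no ∂_2, so H_1 = 0.

(K is a triangulation of the 1-simplex.)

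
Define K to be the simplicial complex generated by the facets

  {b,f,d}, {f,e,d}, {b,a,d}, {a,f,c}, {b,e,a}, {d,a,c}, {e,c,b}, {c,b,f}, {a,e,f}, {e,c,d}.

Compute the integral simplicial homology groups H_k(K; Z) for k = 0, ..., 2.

K has 6 vertices, 15 edges, 10 triangles.
rank ∂_0 = 0, rank ∂_1 = 5 ⇒ b_0 = 6 − 0 − 5 = 1; all invariant factors of ∂_1 are 1 so no torsion. So H_0 = Z.
rank ∂_1 = 5, rank ∂_2 = 10 ⇒ b_1 = 15 − 5 − 10 = 0; ∂_2 has invariant factor(s) [2] giving torsion. So H_1 = Z/2Z.
rank ∂_2 = 10, rank ∂_3 = 0 ⇒ b_2 = 10 − 10 − 0 = 0. So H_2 = 0.

H_0 ≅ Z,  H_1 ≅ Z/2Z,  H_2 = 0.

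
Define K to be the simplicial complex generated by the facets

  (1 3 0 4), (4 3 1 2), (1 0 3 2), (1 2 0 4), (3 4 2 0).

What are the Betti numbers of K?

Order the vertices as 0 < 1 < 2 < 3 < 4. Listing each simplex with vertices in this order, K has dimension 3 with simplices:

  0-simplices (5): [0], [1], [2], [3], [4]
  1-simplices (10): [0,1], [0,2], [0,3], [0,4], [1,2], [1,3], [1,4], [2,3], [2,4], [3,4]
  2-simplices (10): [0,1,2], [0,1,3], [0,1,4], [0,2,3], [0,2,4], [0,3,4], [1,2,3], [1,2,4], [1,3,4], [2,3,4]
  3-simplices (5): [0,1,2,3], [0,1,2,4], [0,1,3,4], [0,2,3,4], [1,2,3,4]

so the chain groups are C_0 ≅ Z^5, C_1 ≅ Z^10, C_2 ≅ Z^10, C_3 ≅ Z^5.

The boundary map ∂_1: C_1 → C_0 sends each edge [p,q] (with p < q) to q − p. For instance
  ∂[0,2] = [2] − [0].
This gives a 5×10 integer matrix of rank 4; reducing to Smith normal form yields diagonal entries (1,1,1,1).

The boundary map ∂_2: C_2 → C_1 sends each 2-simplex [p,q,r] to [q,r] − [p,r] + [p,q]. For instance
  ∂[2,3,4] = [3,4] − [2,4] + [2,3],
  ∂[0,1,2] = [1,2] − [0,2] + [0,1].
As a 10×10 matrix over Z this has rank 6, with invariant factors (1,1,1,1,1,1).

Boundary ∂_3: C_3 → C_2 sends each 3-simplex σ to the alternating sum Σ_i (−1)^i (σ with its i-th vertex removed). For instance
  ∂[1,2,3,4] = [2,3,4] − [1,3,4] + [1,2,4] − [1,2,3],
  ∂[0,1,2,3] = [1,2,3] − [0,2,3] + [0,1,3] − [0,1,2].
As a 10×5 matrix over Z this has rank 4, with invariant factors (1,1,1,1).

Now H_k = ker ∂_k / im ∂_{k+1}, so:

  H_0: rank C_0 − rank ∂_1 = 5 − 4 = 1, and the invariant factors of ∂_1 are all 1, so H_0 = Z.
  H_1: rank ker ∂_1 − rank ∂_2 = (10 − 4) − 6 = 0, and the invariant factors of ∂_2 are all 1, so H_1 = 0.
  H_2: rank ker ∂_2 − rank ∂_3 = (10 − 6) − 4 = 0, and the invariant factors of ∂_3 are all 1, so H_2 = 0.
  H_3: rank ker ∂_3 − rank ∂_4 = (5 − 4) − 0 = 1, and there is no ∂_4, so H_3 = Z.

As a check, the Euler characteristic is 5 − 10 + 10 − 5 = 0, which agrees with 1 − 0 + 0 − 1 = 0.

Hence the Betti numbers are b_0 = 1, b_1 = 0, b_2 = 0, b_3 = 1.

b_0 = 1, b_1 = 0, b_2 = 0, b_3 = 1.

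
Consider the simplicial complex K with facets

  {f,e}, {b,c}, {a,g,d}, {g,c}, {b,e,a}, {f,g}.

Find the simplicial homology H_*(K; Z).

K has 7 vertices, 10 edges, 2 triangles.
rank ∂_0 = 0, rank ∂_1 = 6 ⇒ b_0 = 7 − 0 − 6 = 1; all invariant factors of ∂_1 are 1 so no torsion. So H_0 ≅ Z.
rank ∂_1 = 6, rank ∂_2 = 2 ⇒ b_1 = 10 − 6 − 2 = 2; all invariant factors of ∂_2 are 1 so no torsion. So H_1 ≅ Z^2.
rank ∂_2 = 2, rank ∂_3 = 0 ⇒ b_2 = 2 − 2 − 0 = 0. So H_2 ≅ 0.

H_0 ≅ Z,  H_1 ≅ Z^2,  H_2 = 0.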